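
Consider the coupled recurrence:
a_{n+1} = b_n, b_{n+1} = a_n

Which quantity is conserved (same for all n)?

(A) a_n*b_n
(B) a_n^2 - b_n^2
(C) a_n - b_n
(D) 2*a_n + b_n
A

Replace a_n by a_{n+1} = b_n and b_n by b_{n+1} = a_n in each option and simplify:
(A) a_n*b_n  ->  (b_n)*(a_n) = a_n*b_n   [conserved]
(B) a_n^2 - b_n^2  ->  (b_n)^2 - (a_n)^2 = -a_n^2 + b_n^2   [not conserved]
(C) a_n - b_n  ->  (b_n) - (a_n) = -a_n + b_n   [not conserved]
(D) 2*a_n + b_n  ->  2*(b_n) + (a_n) = a_n + 2*b_n   [not conserved]

Only (A) a_n*b_n returns to itself after one step, so it is the conserved quantity.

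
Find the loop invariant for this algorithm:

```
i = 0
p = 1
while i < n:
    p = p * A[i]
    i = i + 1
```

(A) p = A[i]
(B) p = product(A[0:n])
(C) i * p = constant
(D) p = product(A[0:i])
D

A loop invariant must hold before the first iteration and be re-established by every execution of the body.

(D) p = product(A[0:i]): Initially i = 0 and p = 1 = product of the empty slice A[0:0]. If p = product(A[0:i]) holds at the top of an iteration, the body sets p to product(A[0:i]) * A[i] = product(A[0:i+1]) and then i to i+1, so the property is restored. At exit i = n, giving p = product(A[0:n]).

The other options fail:
(A) p = A[i]: after the first iteration p = A[0] but i = 1; in general p is a product of several elements, not a single one.
(B) p = product(A[0:n]): false before the loop (p = 1, not the full product) -- it only becomes true at exit.
(C) i * p = constant: initially i * p = 0, but after one iteration it is 1 * A[0], which is nonzero in general.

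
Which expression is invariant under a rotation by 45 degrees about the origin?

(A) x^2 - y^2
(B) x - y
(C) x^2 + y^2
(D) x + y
C

A rotation by 45 degrees sends (x, y) to (sqrt(2)x/2 - sqrt(2)y/2, sqrt(2)x/2 + sqrt(2)y/2).
Substitute the transformed coordinates into each option and compare with the original:
(A) x^2 - y^2  ->  (sqrt(2)x/2 - sqrt(2)y/2)^2 - (sqrt(2)x/2 + sqrt(2)y/2)^2 = -2xy   [differs from x^2 - y^2: not invariant]
(B) x - y  ->  (sqrt(2)x/2 - sqrt(2)y/2) - (sqrt(2)x/2 + sqrt(2)y/2) = -sqrt(2)y   [differs from x - y: not invariant]
(C) x^2 + y^2  ->  (sqrt(2)x/2 - sqrt(2)y/2)^2 + (sqrt(2)x/2 + sqrt(2)y/2)^2 = x^2 + y^2   [equals x^2 + y^2: invariant]
(D) x + y  ->  (sqrt(2)x/2 - sqrt(2)y/2) + (sqrt(2)x/2 + sqrt(2)y/2) = sqrt(2)x   [differs from x + y: not invariant]

Only option (C), x^2 + y^2, is unchanged by the transformation.
Geometrically, x^2 + y^2 is the squared distance from the origin, which every rotation about the origin preserves.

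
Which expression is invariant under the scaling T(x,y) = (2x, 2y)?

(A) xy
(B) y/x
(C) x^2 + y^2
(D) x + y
B

Under the uniform scaling T(x,y) = (2x, 2y):
Substitute the transformed coordinates into each option and compare with the original:
(A) xy  ->  (2x)(2y) = 4xy   [differs from xy: not invariant]
(B) y/x  ->  (2y)/(2x) = y/x   [equals y/x: invariant]
(C) x^2 + y^2  ->  (2x)^2 + (2y)^2 = 4x^2 + 4y^2   [differs from x^2 + y^2: not invariant]
(D) x + y  ->  (2x) + (2y) = 2x + 2y   [differs from x + y: not invariant]

Only option (B), y/x, is unchanged by the transformation.
The common factor 2 cancels in a ratio of coordinates, while sums, products and sums of squares pick up factors of 2 or 4.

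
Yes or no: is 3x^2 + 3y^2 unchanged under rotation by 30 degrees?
Yes

Applying rotation by 30 degrees: x' = x*cos(30 degrees) - y*sin(30 degrees) = sqrt(3)x/2 - y/2, y' = x*sin(30 degrees) + y*cos(30 degrees) = x/2 + sqrt(3)y/2

Substituting into 3x^2 + 3y^2:
3(sqrt(3)x/2 - y/2)^2 + 3(x/2 + sqrt(3)y/2)^2
= 3x^2 + 3y^2

This equals the original expression 3x^2 + 3y^2, so it IS invariant.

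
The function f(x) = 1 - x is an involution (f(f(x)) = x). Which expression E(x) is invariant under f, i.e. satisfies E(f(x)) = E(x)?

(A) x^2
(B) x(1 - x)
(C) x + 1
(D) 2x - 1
B

Replace x by f(x) = 1 - x in each option and simplify. As a quick numerical cross-check, also compare E(4) with E(f(4)) = E(-3).

(A) x^2  ->  (1 - x)^2 = (x - 1)^2; check: E(4) = 16 but E(-3) = 9.   [not invariant]
(B) x(1 - x)  ->  (1 - x)(1 - (1 - x)), which simplifies back to x(1 - x); check: E(4) = -12, E(-3) = -12.   [invariant]
(C) x + 1  ->  (1 - x) + 1 = 2 - x; check: E(4) = 5 but E(-3) = -2.   [not invariant]
(D) 2x - 1  ->  2(1 - x) - 1 = 1 - 2x; check: E(4) = 7 but E(-3) = -7.   [not invariant]

Only (B) is unchanged. E is symmetric under swapping x with f(x) = 1 - x, which is exactly what an involution does.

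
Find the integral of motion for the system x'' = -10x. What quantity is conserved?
E = (x')^2 + 10x^2

Multiply the equation by x':
x' * x'' = -10x * x'
The left side is d/dt[(x')^2/2] and the right side is d/dt[-10x^2/2], so
d/dt[(x')^2/2 + 10x^2/2] = 0, i.e. (x')^2/2 + 10x^2/2 = constant.
Multiplying by 2, the integral of motion is E = (x')^2 + 10x^2.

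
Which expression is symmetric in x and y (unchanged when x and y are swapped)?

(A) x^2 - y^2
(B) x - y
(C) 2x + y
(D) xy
D

A symmetric expression is unchanged when the variables are permuted; here the transformation to test is the swap (x, y) -> (y, x).
Substitute the transformed coordinates into each option and compare with the original:
(A) x^2 - y^2  ->  (y)^2 - (x)^2 = -x^2 + y^2   [differs from x^2 - y^2: not invariant]
(B) x - y  ->  (y) - (x) = -x + y   [differs from x - y: not invariant]
(C) 2x + y  ->  2(y) + (x) = x + 2y   [differs from 2x + y: not invariant]
(D) xy  ->  (y)(x) = xy   [equals xy: invariant]

Only option (D), xy, is unchanged by the transformation.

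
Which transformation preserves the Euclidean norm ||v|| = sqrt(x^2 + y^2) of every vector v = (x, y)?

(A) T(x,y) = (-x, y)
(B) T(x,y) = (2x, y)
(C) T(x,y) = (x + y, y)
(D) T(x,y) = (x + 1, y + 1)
A

A transformation preserves a norm if ||T(v)|| = ||v|| for every v; a single vector where the norm changes rules an option out.

(A) T(x,y) = (-x, y): preserves the norm -- it is an orthogonal map (a rotation/reflection), and (-x)^2 + (y)^2 simplifies to x^2 + y^2.
(B) T(x,y) = (2x, y): v = (1, 0) has norm sqrt((1)^2 + (0)^2) = 1, but T(v) = (2, 0) has norm 2 -- not preserved.
(C) T(x,y) = (x + y, y): v = (0, 1) has norm sqrt((0)^2 + (1)^2) = 1, but T(v) = (1, 1) has norm sqrt(2) -- not preserved.
(D) T(x,y) = (x + 1, y + 1): v = (1, 0) has norm sqrt((1)^2 + (0)^2) = 1, but T(v) = (2, 1) has norm sqrt(5) -- not preserved.

Therefore the answer is (A).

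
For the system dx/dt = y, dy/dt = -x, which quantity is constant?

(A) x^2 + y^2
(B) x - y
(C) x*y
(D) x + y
A

A first integral I satisfies dI/dt = 0 along every solution. Differentiate each option and use the equation of motion:
(A) d/dt[x^2 + y^2] = 2x*dx/dt + 2y*dy/dt = 2x*y + 2y*(-x) = 0
(B) d/dt[x - y] = y - (-x) = x + y, not identically 0
(C) d/dt[x*y] = (dx/dt)y + x(dy/dt) = y^2 - x^2, not identically 0
(D) d/dt[x + y] = y + (-x) = y - x, not identically 0

Only (A) has zero time-derivative. So x^2 + y^2 (the squared radius; trajectories are circles) is the conserved quantity.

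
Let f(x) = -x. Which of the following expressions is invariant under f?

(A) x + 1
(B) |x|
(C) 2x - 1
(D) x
B

For f(x) = -x:
Applying f replaces x by -x. Since |-x| = |x|, the absolute value is unchanged by f, whereas x -> -x, 2x - 1 -> -2x - 1 and x + 1 -> -x + 1 all change.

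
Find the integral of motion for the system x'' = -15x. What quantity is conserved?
E = (x')^2 + 15x^2

Multiply the equation by x':
x' * x'' = -15x * x'
The left side is d/dt[(x')^2/2] and the right side is d/dt[-15x^2/2], so
d/dt[(x')^2/2 + 15x^2/2] = 0, i.e. (x')^2/2 + 15x^2/2 = constant.
Multiplying by 2, the integral of motion is E = (x')^2 + 15x^2.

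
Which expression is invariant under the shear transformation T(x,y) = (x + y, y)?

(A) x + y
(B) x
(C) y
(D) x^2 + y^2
C

Under the shear T(x,y) = (x + y, y):
Substitute the transformed coordinates into each option and compare with the original:
(A) x + y  ->  (x + y) + (y) = x + 2y   [differs from x + y: not invariant]
(B) x  ->  (x + y) = x + y   [differs from x: not invariant]
(C) y  ->  (y) = y   [equals y: invariant]
(D) x^2 + y^2  ->  (x + y)^2 + (y)^2 = x^2 + 2xy + 2y^2   [differs from x^2 + y^2: not invariant]

Only option (C), y, is unchanged by the transformation.
A horizontal shear moves points parallel to the x-axis, so the y-coordinate (and any function of y alone) is unchanged.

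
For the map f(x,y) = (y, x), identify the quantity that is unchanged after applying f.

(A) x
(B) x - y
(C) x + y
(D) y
C

For f(x,y) = (y, x):
After applying f: x' = y, y' = x. So x' + y' = y + x = x + y.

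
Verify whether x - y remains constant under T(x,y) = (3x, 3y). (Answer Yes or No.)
No

Substitute T(x,y) = (3x, 3y) into the expression and compare with the original.

Original: x - y
After applying T: (3x) - (3y) = 3x - 3y

This differs from the original x - y (difference: 2x - 2y), so the expression is NOT invariant.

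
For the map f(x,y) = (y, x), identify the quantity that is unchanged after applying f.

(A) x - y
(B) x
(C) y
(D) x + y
D

For f(x,y) = (y, x):
After applying f: x' = y, y' = x. So x' + y' = y + x = x + y.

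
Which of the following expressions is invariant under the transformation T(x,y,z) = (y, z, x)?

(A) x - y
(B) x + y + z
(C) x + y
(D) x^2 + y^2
B

Apply T(x,y,z) = (y, z, x) to each option, i.e. replace (x, y, z) by the transformed coordinates.
Substitute the transformed coordinates into each option and compare with the original:
(A) x - y  ->  (y) - (z) = y - z   [differs from x - y: not invariant]
(B) x + y + z  ->  (y) + (z) + (x) = x + y + z   [equals x + y + z: invariant]
(C) x + y  ->  (y) + (z) = y + z   [differs from x + y: not invariant]
(D) x^2 + y^2  ->  (y)^2 + (z)^2 = y^2 + z^2   [differs from x^2 + y^2: not invariant]

Only option (B), x + y + z, is unchanged by the transformation.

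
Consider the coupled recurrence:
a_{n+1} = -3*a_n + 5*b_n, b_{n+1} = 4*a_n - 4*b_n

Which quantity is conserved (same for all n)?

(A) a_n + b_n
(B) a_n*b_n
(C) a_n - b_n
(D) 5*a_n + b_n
A

Replace a_n by a_{n+1} = -3*a_n + 5*b_n and b_n by b_{n+1} = 4*a_n - 4*b_n in each option and simplify:
(A) a_n + b_n  ->  (-3*a_n + 5*b_n) + (4*a_n - 4*b_n) = a_n + b_n   [conserved]
(B) a_n*b_n  ->  (-3*a_n + 5*b_n)*(4*a_n - 4*b_n) = -12*a_n^2 + 32*a_n*b_n - 20*b_n^2   [not conserved]
(C) a_n - b_n  ->  (-3*a_n + 5*b_n) - (4*a_n - 4*b_n) = -7*a_n + 9*b_n   [not conserved]
(D) 5*a_n + b_n  ->  5*(-3*a_n + 5*b_n) + (4*a_n - 4*b_n) = -11*a_n + 21*b_n   [not conserved]

Only (A) a_n + b_n returns to itself after one step, so it is the conserved quantity.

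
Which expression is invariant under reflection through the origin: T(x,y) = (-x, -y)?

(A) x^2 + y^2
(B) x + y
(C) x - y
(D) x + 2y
A

The map is reflection through the origin: T(x,y) = (-x, -y).
Substitute the transformed coordinates into each option and compare with the original:
(A) x^2 + y^2  ->  (-x)^2 + (-y)^2 = x^2 + y^2   [equals x^2 + y^2: invariant]
(B) x + y  ->  (-x) + (-y) = -x - y   [differs from x + y: not invariant]
(C) x - y  ->  (-x) - (-y) = -x + y   [differs from x - y: not invariant]
(D) x + 2y  ->  (-x) + 2(-y) = -x - 2y   [differs from x + 2y: not invariant]

Only option (A), x^2 + y^2, is unchanged by the transformation.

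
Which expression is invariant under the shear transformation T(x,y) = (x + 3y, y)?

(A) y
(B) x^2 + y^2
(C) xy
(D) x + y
A

Under the shear T(x,y) = (x + 3y, y):
Substitute the transformed coordinates into each option and compare with the original:
(A) y  ->  (y) = y   [equals y: invariant]
(B) x^2 + y^2  ->  (x + 3y)^2 + (y)^2 = x^2 + 6xy + 10y^2   [differs from x^2 + y^2: not invariant]
(C) xy  ->  (x + 3y)(y) = xy + 3y^2   [differs from xy: not invariant]
(D) x + y  ->  (x + 3y) + (y) = x + 4y   [differs from x + y: not invariant]

Only option (A), y, is unchanged by the transformation.
A horizontal shear moves points parallel to the x-axis, so the y-coordinate (and any function of y alone) is unchanged.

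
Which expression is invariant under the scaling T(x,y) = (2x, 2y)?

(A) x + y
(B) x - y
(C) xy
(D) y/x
D

Under the uniform scaling T(x,y) = (2x, 2y):
Substitute the transformed coordinates into each option and compare with the original:
(A) x + y  ->  (2x) + (2y) = 2x + 2y   [differs from x + y: not invariant]
(B) x - y  ->  (2x) - (2y) = 2x - 2y   [differs from x - y: not invariant]
(C) xy  ->  (2x)(2y) = 4xy   [differs from xy: not invariant]
(D) y/x  ->  (2y)/(2x) = y/x   [equals y/x: invariant]

Only option (D), y/x, is unchanged by the transformation.
The common factor 2 cancels in a ratio of coordinates, while sums, products and sums of squares pick up factors of 2 or 4.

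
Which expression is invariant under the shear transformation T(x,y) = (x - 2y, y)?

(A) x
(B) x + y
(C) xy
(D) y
D

Under the shear T(x,y) = (x - 2y, y):
Substitute the transformed coordinates into each option and compare with the original:
(A) x  ->  (x - 2y) = x - 2y   [differs from x: not invariant]
(B) x + y  ->  (x - 2y) + (y) = x - y   [differs from x + y: not invariant]
(C) xy  ->  (x - 2y)(y) = xy - 2y^2   [differs from xy: not invariant]
(D) y  ->  (y) = y   [equals y: invariant]

Only option (D), y, is unchanged by the transformation.
A horizontal shear moves points parallel to the x-axis, so the y-coordinate (and any function of y alone) is unchanged.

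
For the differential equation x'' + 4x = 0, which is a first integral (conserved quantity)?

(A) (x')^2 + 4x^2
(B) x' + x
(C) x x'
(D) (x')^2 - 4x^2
A

A first integral I satisfies dI/dt = 0 along every solution. Differentiate each option and use the equation of motion:
(A) d/dt[(x')^2 + 4x^2] = 2x'x'' + 8x x' = 2x'(-4x) + 8x x' = 0
(B) d/dt[x' + x] = x'' + x' = -4x + x', not identically 0
(C) d/dt[x x'] = (x')^2 + x x'' = (x')^2 - 4x^2, not identically 0
(D) d/dt[(x')^2 - 4x^2] = 2x'x'' - 8x x' = -16x x', not identically 0

Only (A) has zero time-derivative. So the energy-like quantity (x')^2 + 4x^2 is the first integral.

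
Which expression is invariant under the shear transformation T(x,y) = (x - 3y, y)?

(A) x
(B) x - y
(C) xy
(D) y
D

Under the shear T(x,y) = (x - 3y, y):
Substitute the transformed coordinates into each option and compare with the original:
(A) x  ->  (x - 3y) = x - 3y   [differs from x: not invariant]
(B) x - y  ->  (x - 3y) - (y) = x - 4y   [differs from x - y: not invariant]
(C) xy  ->  (x - 3y)(y) = xy - 3y^2   [differs from xy: not invariant]
(D) y  ->  (y) = y   [equals y: invariant]

Only option (D), y, is unchanged by the transformation.
A horizontal shear moves points parallel to the x-axis, so the y-coordinate (and any function of y alone) is unchanged.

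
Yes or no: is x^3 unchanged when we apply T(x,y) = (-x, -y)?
No

Substitute T(x,y) = (-x, -y) into the expression and compare with the original.

Original: x^3
After applying T: (-x)^3 = -x^3

This differs from the original x^3 (difference: -2x^3), so the expression is NOT invariant.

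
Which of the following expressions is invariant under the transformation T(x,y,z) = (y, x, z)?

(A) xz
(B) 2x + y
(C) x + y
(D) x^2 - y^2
C

Apply T(x,y,z) = (y, x, z) to each option, i.e. replace (x, y, z) by the transformed coordinates.
Substitute the transformed coordinates into each option and compare with the original:
(A) xz  ->  (y)(z) = yz   [differs from xz: not invariant]
(B) 2x + y  ->  2(y) + (x) = x + 2y   [differs from 2x + y: not invariant]
(C) x + y  ->  (y) + (x) = x + y   [equals x + y: invariant]
(D) x^2 - y^2  ->  (y)^2 - (x)^2 = -x^2 + y^2   [differs from x^2 - y^2: not invariant]

Only option (C), x + y, is unchanged by the transformation.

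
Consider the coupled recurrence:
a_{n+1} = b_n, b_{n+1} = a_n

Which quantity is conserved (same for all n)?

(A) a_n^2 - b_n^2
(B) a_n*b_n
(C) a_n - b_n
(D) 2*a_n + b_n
B

Replace a_n by a_{n+1} = b_n and b_n by b_{n+1} = a_n in each option and simplify:
(A) a_n^2 - b_n^2  ->  (b_n)^2 - (a_n)^2 = -a_n^2 + b_n^2   [not conserved]
(B) a_n*b_n  ->  (b_n)*(a_n) = a_n*b_n   [conserved]
(C) a_n - b_n  ->  (b_n) - (a_n) = -a_n + b_n   [not conserved]
(D) 2*a_n + b_n  ->  2*(b_n) + (a_n) = a_n + 2*b_n   [not conserved]

Only (B) a_n*b_n returns to itself after one step, so it is the conserved quantity.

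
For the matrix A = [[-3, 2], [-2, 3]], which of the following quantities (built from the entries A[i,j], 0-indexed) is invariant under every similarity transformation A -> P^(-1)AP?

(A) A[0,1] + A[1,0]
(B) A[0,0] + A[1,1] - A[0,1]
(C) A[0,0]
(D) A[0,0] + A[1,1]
D

A[0,0] + A[1,1] is the trace of A. By the cyclic property of the trace, tr(P^(-1)AP) = tr(APP^(-1)) = tr(A), so it is the same for every matrix similar to A.

The other combinations are not similarity invariants. For example, take P = [[1, 2], [0, 1]] (det P = 1), so P^(-1) = [[1, -2], [0, 1]] and
B = P^(-1)AP = [[1, -2], [-2, -1]].
Evaluating each option on A and on B:
(A) A[0,1] + A[1,0]: 0 for A, -4 for B -> changes
(B) A[0,0] + A[1,1] - A[0,1]: -2 for A, 2 for B -> changes
(C) A[0,0]: -3 for A, 1 for B -> changes
(D) A[0,0] + A[1,1]: 0 for A, 0 for B -> unchanged

Only (D) A[0,0] + A[1,1] = 0 survives (and it does so for every P, not just this one), so it is the invariant.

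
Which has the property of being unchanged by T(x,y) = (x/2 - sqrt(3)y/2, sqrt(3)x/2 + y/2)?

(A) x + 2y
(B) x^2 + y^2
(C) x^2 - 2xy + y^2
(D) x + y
B

An expression E(x,y) is invariant under T if E(T(x,y)) = E(x,y). Here T(x,y) = (x/2 - sqrt(3)y/2, sqrt(3)x/2 + y/2).
Substitute the transformed coordinates into each option and compare with the original:
(A) x + 2y  ->  (x/2 - sqrt(3)y/2) + 2(sqrt(3)x/2 + y/2) = x/2 + sqrt(3)x - sqrt(3)y/2 + y   [differs from x + 2y: not invariant]
(B) x^2 + y^2  ->  (x/2 - sqrt(3)y/2)^2 + (sqrt(3)x/2 + y/2)^2 = x^2 + y^2   [equals x^2 + y^2: invariant]
(C) x^2 - 2xy + y^2  ->  (x/2 - sqrt(3)y/2)^2 - 2(x/2 - sqrt(3)y/2)(sqrt(3)x/2 + y/2) + (sqrt(3)x/2 + y/2)^2 = -sqrt(3)x^2/2 + x^2 + xy + sqrt(3)y^2/2 + y^2   [differs from x^2 - 2xy + y^2: not invariant]
(D) x + y  ->  (x/2 - sqrt(3)y/2) + (sqrt(3)x/2 + y/2) = x/2 + sqrt(3)x/2 - sqrt(3)y/2 + y/2   [differs from x + y: not invariant]

Only option (B), x^2 + y^2, is unchanged by the transformation.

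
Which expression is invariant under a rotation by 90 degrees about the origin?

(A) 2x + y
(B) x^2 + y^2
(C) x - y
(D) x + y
B

A rotation by 90 degrees sends (x, y) to (-y, x).
Substitute the transformed coordinates into each option and compare with the original:
(A) 2x + y  ->  2(-y) + (x) = x - 2y   [differs from 2x + y: not invariant]
(B) x^2 + y^2  ->  (-y)^2 + (x)^2 = x^2 + y^2   [equals x^2 + y^2: invariant]
(C) x - y  ->  (-y) - (x) = -x - y   [differs from x - y: not invariant]
(D) x + y  ->  (-y) + (x) = x - y   [differs from x + y: not invariant]

Only option (B), x^2 + y^2, is unchanged by the transformation.
Geometrically, x^2 + y^2 is the squared distance from the origin, which every rotation about the origin preserves.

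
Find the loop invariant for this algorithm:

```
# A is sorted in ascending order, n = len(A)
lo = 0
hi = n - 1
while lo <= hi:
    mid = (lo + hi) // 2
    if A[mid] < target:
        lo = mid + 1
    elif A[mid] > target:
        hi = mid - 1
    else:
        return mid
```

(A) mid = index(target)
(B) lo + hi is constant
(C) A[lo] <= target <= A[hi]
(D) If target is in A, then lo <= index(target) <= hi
D

A loop invariant must hold before the first iteration and be re-established by every execution of the body.

(D) If target is in A, then lo <= index(target) <= hi: Before the loop [lo, hi] = [0, n-1] covers every index. When A[mid] < target, sortedness puts target strictly to the right of mid, so setting lo = mid + 1 keeps index(target) in [lo, hi]; symmetrically for hi = mid - 1. Hence 'if target is in A then lo <= index(target) <= hi' holds after every iteration, and when lo > hi it proves target is absent.

The other options fail:
(A) mid = index(target): mid is just the current probe; it equals index(target) only on the iteration that returns.
(B) lo + hi is constant: each iteration moves exactly one of lo, hi, so lo + hi changes (e.g. 0 + (n-1) becomes (mid+1) + (n-1)).
(C) A[lo] <= target <= A[hi]: fails when target is not in A (e.g. target < A[0] already violates it before the loop), so it is not maintained in general.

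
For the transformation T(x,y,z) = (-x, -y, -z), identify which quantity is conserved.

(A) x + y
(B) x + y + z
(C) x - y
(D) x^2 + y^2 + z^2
D

Apply T(x,y,z) = (-x, -y, -z) to each option, i.e. replace (x, y, z) by the transformed coordinates.
Substitute the transformed coordinates into each option and compare with the original:
(A) x + y  ->  (-x) + (-y) = -x - y   [differs from x + y: not invariant]
(B) x + y + z  ->  (-x) + (-y) + (-z) = -x - y - z   [differs from x + y + z: not invariant]
(C) x - y  ->  (-x) - (-y) = -x + y   [differs from x - y: not invariant]
(D) x^2 + y^2 + z^2  ->  (-x)^2 + (-y)^2 + (-z)^2 = x^2 + y^2 + z^2   [equals x^2 + y^2 + z^2: invariant]

Only option (D), x^2 + y^2 + z^2, is unchanged by the transformation.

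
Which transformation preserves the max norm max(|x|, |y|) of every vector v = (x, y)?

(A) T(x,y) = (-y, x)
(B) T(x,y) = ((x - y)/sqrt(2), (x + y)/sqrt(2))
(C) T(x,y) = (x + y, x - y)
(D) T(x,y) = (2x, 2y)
A

A transformation preserves a norm if ||T(v)|| = ||v|| for every v; a single vector where the norm changes rules an option out.

(A) T(x,y) = (-y, x): preserves the norm -- it only permutes the coordinates and/or flips signs, which leaves max(|x|, |y|) unchanged.
(B) T(x,y) = ((x - y)/sqrt(2), (x + y)/sqrt(2)): v = (1, 0) has norm max(|1|, |0|) = 1, but T(v) = (sqrt(2)/2, sqrt(2)/2) has norm sqrt(2)/2 -- not preserved.
(C) T(x,y) = (x + y, x - y): v = (1, 1) has norm max(|1|, |1|) = 1, but T(v) = (2, 0) has norm 2 -- not preserved.
(D) T(x,y) = (2x, 2y): v = (1, 0) has norm max(|1|, |0|) = 1, but T(v) = (2, 0) has norm 2 -- not preserved.

Therefore the answer is (A).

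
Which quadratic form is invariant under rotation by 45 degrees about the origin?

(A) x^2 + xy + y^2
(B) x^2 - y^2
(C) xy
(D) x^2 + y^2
D

Rotation by 45 degrees sends (x, y) to (sqrt(2)x/2 - sqrt(2)y/2, sqrt(2)x/2 + sqrt(2)y/2).
Substitute the transformed coordinates into each option and compare with the original:
(A) x^2 + xy + y^2  ->  (sqrt(2)x/2 - sqrt(2)y/2)^2 + (sqrt(2)x/2 - sqrt(2)y/2)(sqrt(2)x/2 + sqrt(2)y/2) + (sqrt(2)x/2 + sqrt(2)y/2)^2 = 3x^2/2 + y^2/2   [differs from x^2 + xy + y^2: not invariant]
(B) x^2 - y^2  ->  (sqrt(2)x/2 - sqrt(2)y/2)^2 - (sqrt(2)x/2 + sqrt(2)y/2)^2 = -2xy   [differs from x^2 - y^2: not invariant]
(C) xy  ->  (sqrt(2)x/2 - sqrt(2)y/2)(sqrt(2)x/2 + sqrt(2)y/2) = x^2/2 - y^2/2   [differs from xy: not invariant]
(D) x^2 + y^2  ->  (sqrt(2)x/2 - sqrt(2)y/2)^2 + (sqrt(2)x/2 + sqrt(2)y/2)^2 = x^2 + y^2   [equals x^2 + y^2: invariant]

Only option (D), x^2 + y^2, is unchanged by the transformation.
x^2 + y^2 is the squared distance from the origin, which rotations preserve.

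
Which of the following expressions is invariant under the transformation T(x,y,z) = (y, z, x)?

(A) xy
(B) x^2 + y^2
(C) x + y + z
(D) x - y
C

Apply T(x,y,z) = (y, z, x) to each option, i.e. replace (x, y, z) by the transformed coordinates.
Substitute the transformed coordinates into each option and compare with the original:
(A) xy  ->  (y)(z) = yz   [differs from xy: not invariant]
(B) x^2 + y^2  ->  (y)^2 + (z)^2 = y^2 + z^2   [differs from x^2 + y^2: not invariant]
(C) x + y + z  ->  (y) + (z) + (x) = x + y + z   [equals x + y + z: invariant]
(D) x - y  ->  (y) - (z) = y - z   [differs from x - y: not invariant]

Only option (C), x + y + z, is unchanged by the transformation.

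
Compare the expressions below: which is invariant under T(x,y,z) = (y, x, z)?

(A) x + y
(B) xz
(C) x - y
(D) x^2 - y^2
A

Apply T(x,y,z) = (y, x, z) to each option, i.e. replace (x, y, z) by the transformed coordinates.
Substitute the transformed coordinates into each option and compare with the original:
(A) x + y  ->  (y) + (x) = x + y   [equals x + y: invariant]
(B) xz  ->  (y)(z) = yz   [differs from xz: not invariant]
(C) x - y  ->  (y) - (x) = -x + y   [differs from x - y: not invariant]
(D) x^2 - y^2  ->  (y)^2 - (x)^2 = -x^2 + y^2   [differs from x^2 - y^2: not invariant]

Only option (A), x + y, is unchanged by the transformation.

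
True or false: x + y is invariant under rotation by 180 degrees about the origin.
False

Applying rotation by 180 degrees: x' = x*cos(180 degrees) - y*sin(180 degrees) = -x, y' = x*sin(180 degrees) + y*cos(180 degrees) = -y

Substituting into x + y:
(-x) + (-y)
= -x - y

This differs from the original expression x + y, so it is NOT invariant.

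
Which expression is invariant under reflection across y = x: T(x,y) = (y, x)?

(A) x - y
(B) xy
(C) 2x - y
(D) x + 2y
B

The map is reflection across y = x: T(x,y) = (y, x).
Substitute the transformed coordinates into each option and compare with the original:
(A) x - y  ->  (y) - (x) = -x + y   [differs from x - y: not invariant]
(B) xy  ->  (y)(x) = xy   [equals xy: invariant]
(C) 2x - y  ->  2(y) - (x) = -x + 2y   [differs from 2x - y: not invariant]
(D) x + 2y  ->  (y) + 2(x) = 2x + y   [differs from x + 2y: not invariant]

Only option (B), xy, is unchanged by the transformation.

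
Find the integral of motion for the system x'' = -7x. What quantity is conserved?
E = (x')^2 + 7x^2

Multiply the equation by x':
x' * x'' = -7x * x'
The left side is d/dt[(x')^2/2] and the right side is d/dt[-7x^2/2], so
d/dt[(x')^2/2 + 7x^2/2] = 0, i.e. (x')^2/2 + 7x^2/2 = constant.
Multiplying by 2, the integral of motion is E = (x')^2 + 7x^2.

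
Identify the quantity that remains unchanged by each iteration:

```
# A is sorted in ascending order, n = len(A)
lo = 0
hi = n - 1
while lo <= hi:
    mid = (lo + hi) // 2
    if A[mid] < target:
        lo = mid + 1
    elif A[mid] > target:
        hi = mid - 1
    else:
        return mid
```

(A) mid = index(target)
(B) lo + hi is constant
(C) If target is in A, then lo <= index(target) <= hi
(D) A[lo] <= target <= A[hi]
C

A loop invariant must hold before the first iteration and be re-established by every execution of the body.

(C) If target is in A, then lo <= index(target) <= hi: Before the loop [lo, hi] = [0, n-1] covers every index. When A[mid] < target, sortedness puts target strictly to the right of mid, so setting lo = mid + 1 keeps index(target) in [lo, hi]; symmetrically for hi = mid - 1. Hence 'if target is in A then lo <= index(target) <= hi' holds after every iteration, and when lo > hi it proves target is absent.

The other options fail:
(A) mid = index(target): mid is just the current probe; it equals index(target) only on the iteration that returns.
(B) lo + hi is constant: each iteration moves exactly one of lo, hi, so lo + hi changes (e.g. 0 + (n-1) becomes (mid+1) + (n-1)).
(D) A[lo] <= target <= A[hi]: fails when target is not in A (e.g. target < A[0] already violates it before the loop), so it is not maintained in general.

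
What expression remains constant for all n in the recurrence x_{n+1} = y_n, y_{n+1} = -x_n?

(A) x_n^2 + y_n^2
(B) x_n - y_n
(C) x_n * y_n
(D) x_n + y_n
A

For the recurrence x_{n+1} = y_n, y_{n+1} = -x_n:

x_{n+1}^2 + y_{n+1}^2 = y_n^2 + (-x_n)^2 = x_n^2 + y_n^2
The sum of squares is conserved (like energy in a harmonic oscillator).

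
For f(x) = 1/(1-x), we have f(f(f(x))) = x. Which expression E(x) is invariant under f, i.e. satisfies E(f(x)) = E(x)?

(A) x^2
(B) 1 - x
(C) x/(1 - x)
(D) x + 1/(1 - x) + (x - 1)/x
D

Replace x by f(x) = 1/(1 - x) in each option and simplify. As a quick numerical cross-check, also compare E(3) with E(f(3)) = E(-1/2).

(A) x^2  ->  (1/(1 - x))^2 = (x - 1)^(-2); check: E(3) = 9 but E(-1/2) = 1/4.   [not invariant]
(B) 1 - x  ->  1 - (1/(1 - x)) = x/(x - 1); check: E(3) = -2 but E(-1/2) = 3/2.   [not invariant]
(C) x/(1 - x)  ->  (1/(1 - x))/(1 - (1/(1 - x))) = -1/x; check: E(3) = -3/2 but E(-1/2) = -1/3.   [not invariant]
(D) x + 1/(1 - x) + (x - 1)/x  ->  (1/(1 - x)) + 1/(1 - (1/(1 - x))) + ((1/(1 - x)) - 1)/(1/(1 - x)), which simplifies back to x + 1/(1 - x) + (x - 1)/x; check: E(3) = 19/6, E(-1/2) = 19/6.   [invariant]

Only (D) is unchanged. Indeed f(f(x)) = 1/(1 - 1/(1-x)) = (1-x)/(-x) = (x-1)/x, so E(x) = x + f(x) + f(f(x)) is the sum over the whole 3-cycle; applying f just permutes the three terms cyclically (x -> f(x) -> f(f(x)) -> x), leaving the sum unchanged.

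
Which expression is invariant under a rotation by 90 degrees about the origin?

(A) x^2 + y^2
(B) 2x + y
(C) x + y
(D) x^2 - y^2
A

A rotation by 90 degrees sends (x, y) to (-y, x).
Substitute the transformed coordinates into each option and compare with the original:
(A) x^2 + y^2  ->  (-y)^2 + (x)^2 = x^2 + y^2   [equals x^2 + y^2: invariant]
(B) 2x + y  ->  2(-y) + (x) = x - 2y   [differs from 2x + y: not invariant]
(C) x + y  ->  (-y) + (x) = x - y   [differs from x + y: not invariant]
(D) x^2 - y^2  ->  (-y)^2 - (x)^2 = -x^2 + y^2   [differs from x^2 - y^2: not invariant]

Only option (A), x^2 + y^2, is unchanged by the transformation.
Geometrically, x^2 + y^2 is the squared distance from the origin, which every rotation about the origin preserves.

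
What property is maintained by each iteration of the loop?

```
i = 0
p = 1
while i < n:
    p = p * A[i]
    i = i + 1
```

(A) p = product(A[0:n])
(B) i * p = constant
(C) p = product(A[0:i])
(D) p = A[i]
C

A loop invariant must hold before the first iteration and be re-established by every execution of the body.

(C) p = product(A[0:i]): Initially i = 0 and p = 1 = product of the empty slice A[0:0]. If p = product(A[0:i]) holds at the top of an iteration, the body sets p to product(A[0:i]) * A[i] = product(A[0:i+1]) and then i to i+1, so the property is restored. At exit i = n, giving p = product(A[0:n]).

The other options fail:
(A) p = product(A[0:n]): false before the loop (p = 1, not the full product) -- it only becomes true at exit.
(B) i * p = constant: initially i * p = 0, but after one iteration it is 1 * A[0], which is nonzero in general.
(D) p = A[i]: after the first iteration p = A[0] but i = 1; in general p is a product of several elements, not a single one.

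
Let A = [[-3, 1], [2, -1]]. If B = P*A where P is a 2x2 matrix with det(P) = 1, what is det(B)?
1

By the multiplicative property of determinants, det(B) = det(P*A) = det(P) * det(A) = det(A),
so the determinant is invariant under multiplication by any determinant-1 matrix; we just need det(A).

det(A) = (-3)(-1) - (1)(2) = 3 - 2 = 1

Therefore det(B) = 1 * 1 = 1.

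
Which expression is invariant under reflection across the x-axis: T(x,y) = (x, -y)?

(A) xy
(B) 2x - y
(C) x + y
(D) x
D

The map is reflection across the x-axis: T(x,y) = (x, -y).
Substitute the transformed coordinates into each option and compare with the original:
(A) xy  ->  (x)(-y) = -xy   [differs from xy: not invariant]
(B) 2x - y  ->  2(x) - (-y) = 2x + y   [differs from 2x - y: not invariant]
(C) x + y  ->  (x) + (-y) = x - y   [differs from x + y: not invariant]
(D) x  ->  (x) = x   [equals x: invariant]

Only option (D), x, is unchanged by the transformation.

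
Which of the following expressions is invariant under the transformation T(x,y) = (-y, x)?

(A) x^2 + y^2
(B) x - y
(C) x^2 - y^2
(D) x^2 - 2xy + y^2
A

An expression E(x,y) is invariant under T if E(T(x,y)) = E(x,y). Here T(x,y) = (-y, x).
Substitute the transformed coordinates into each option and compare with the original:
(A) x^2 + y^2  ->  (-y)^2 + (x)^2 = x^2 + y^2   [equals x^2 + y^2: invariant]
(B) x - y  ->  (-y) - (x) = -x - y   [differs from x - y: not invariant]
(C) x^2 - y^2  ->  (-y)^2 - (x)^2 = -x^2 + y^2   [differs from x^2 - y^2: not invariant]
(D) x^2 - 2xy + y^2  ->  (-y)^2 - 2(-y)(x) + (x)^2 = x^2 + 2xy + y^2   [differs from x^2 - 2xy + y^2: not invariant]

Only option (A), x^2 + y^2, is unchanged by the transformation.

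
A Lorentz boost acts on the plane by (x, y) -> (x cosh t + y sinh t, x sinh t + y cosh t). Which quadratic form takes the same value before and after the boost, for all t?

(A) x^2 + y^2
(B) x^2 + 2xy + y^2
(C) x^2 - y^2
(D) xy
C

Write x' = x cosh t + y sinh t, y' = x sinh t + y cosh t and substitute into each option:
(A) x^2 + y^2: (x cosh t + y sinh t)^2 + (x sinh t + y cosh t)^2 = (x^2 + y^2)(cosh^2 t + sinh^2 t) + 4xy sinh t cosh t = (x^2 + y^2) cosh 2t + 2xy sinh 2t   [not invariant for t != 0]
(B) x^2 + 2xy + y^2: (x' + y')^2 with x' + y' = (x + y)(cosh t + sinh t) = (x + y)e^t, so it becomes (x + y)^2 e^(2t)   [not invariant for t != 0]
(C) x^2 - y^2: (x cosh t + y sinh t)^2 - (x sinh t + y cosh t)^2 = x^2(cosh^2 t - sinh^2 t) + 2xy(cosh t sinh t - sinh t cosh t) + y^2(sinh^2 t - cosh^2 t) = x^2 - y^2   [invariant, using cosh^2 t - sinh^2 t = 1]
(D) xy: (x cosh t + y sinh t)(x sinh t + y cosh t) = xy(cosh^2 t + sinh^2 t) + (x^2 + y^2) sinh t cosh t = xy cosh 2t + (x^2 + y^2)(sinh 2t)/2   [not invariant for t != 0]

Only (C) x^2 - y^2 is unchanged; it is the Minkowski form preserved by Lorentz boosts, just as x^2 + y^2 is preserved by ordinary rotations.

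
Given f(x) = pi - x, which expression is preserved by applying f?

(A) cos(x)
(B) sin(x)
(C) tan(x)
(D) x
B

For f(x) = pi - x:
sin(pi - x) = sin(x), so sine is invariant under this transformation.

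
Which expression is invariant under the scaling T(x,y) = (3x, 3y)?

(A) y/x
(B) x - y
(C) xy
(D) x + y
A

Under the uniform scaling T(x,y) = (3x, 3y):
Substitute the transformed coordinates into each option and compare with the original:
(A) y/x  ->  (3y)/(3x) = y/x   [equals y/x: invariant]
(B) x - y  ->  (3x) - (3y) = 3x - 3y   [differs from x - y: not invariant]
(C) xy  ->  (3x)(3y) = 9xy   [differs from xy: not invariant]
(D) x + y  ->  (3x) + (3y) = 3x + 3y   [differs from x + y: not invariant]

Only option (A), y/x, is unchanged by the transformation.
The common factor 3 cancels in a ratio of coordinates, while sums, products and sums of squares pick up factors of 3 or 9.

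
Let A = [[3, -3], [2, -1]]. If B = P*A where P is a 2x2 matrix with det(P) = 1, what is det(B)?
3

By the multiplicative property of determinants, det(B) = det(P*A) = det(P) * det(A) = det(A),
so the determinant is invariant under multiplication by any determinant-1 matrix; we just need det(A).

det(A) = (3)(-1) - (-3)(2) = -3 - (-6) = 3

Therefore det(B) = 1 * 3 = 3.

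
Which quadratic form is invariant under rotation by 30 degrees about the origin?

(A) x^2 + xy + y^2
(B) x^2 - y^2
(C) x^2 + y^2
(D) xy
C

Rotation by 30 degrees sends (x, y) to (sqrt(3)x/2 - y/2, x/2 + sqrt(3)y/2).
Substitute the transformed coordinates into each option and compare with the original:
(A) x^2 + xy + y^2  ->  (sqrt(3)x/2 - y/2)^2 + (sqrt(3)x/2 - y/2)(x/2 + sqrt(3)y/2) + (x/2 + sqrt(3)y/2)^2 = sqrt(3)x^2/4 + x^2 + xy/2 - sqrt(3)y^2/4 + y^2   [differs from x^2 + xy + y^2: not invariant]
(B) x^2 - y^2  ->  (sqrt(3)x/2 - y/2)^2 - (x/2 + sqrt(3)y/2)^2 = x^2/2 - sqrt(3)xy - y^2/2   [differs from x^2 - y^2: not invariant]
(C) x^2 + y^2  ->  (sqrt(3)x/2 - y/2)^2 + (x/2 + sqrt(3)y/2)^2 = x^2 + y^2   [equals x^2 + y^2: invariant]
(D) xy  ->  (sqrt(3)x/2 - y/2)(x/2 + sqrt(3)y/2) = sqrt(3)x^2/4 + xy/2 - sqrt(3)y^2/4   [differs from xy: not invariant]

Only option (C), x^2 + y^2, is unchanged by the transformation.
x^2 + y^2 is the squared distance from the origin, which rotations preserve.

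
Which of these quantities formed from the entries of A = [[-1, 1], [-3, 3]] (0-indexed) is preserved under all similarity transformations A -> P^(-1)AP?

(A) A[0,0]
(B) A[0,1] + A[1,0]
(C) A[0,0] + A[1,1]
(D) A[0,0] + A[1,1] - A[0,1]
C

A[0,0] + A[1,1] is the trace of A. By the cyclic property of the trace, tr(P^(-1)AP) = tr(APP^(-1)) = tr(A), so it is the same for every matrix similar to A.

The other combinations are not similarity invariants. For example, take P = [[1, 1], [1, 2]] (det P = 1), so P^(-1) = [[2, -1], [-1, 1]] and
B = P^(-1)AP = [[0, -1], [0, 2]].
Evaluating each option on A and on B:
(A) A[0,0]: -1 for A, 0 for B -> changes
(B) A[0,1] + A[1,0]: -2 for A, -1 for B -> changes
(C) A[0,0] + A[1,1]: 2 for A, 2 for B -> unchanged
(D) A[0,0] + A[1,1] - A[0,1]: 1 for A, 3 for B -> changes

Only (C) A[0,0] + A[1,1] = 2 survives (and it does so for every P, not just this one), so it is the invariant.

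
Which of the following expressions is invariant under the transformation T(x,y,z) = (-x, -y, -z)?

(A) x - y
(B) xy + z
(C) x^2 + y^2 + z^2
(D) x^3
C

Apply T(x,y,z) = (-x, -y, -z) to each option, i.e. replace (x, y, z) by the transformed coordinates.
Substitute the transformed coordinates into each option and compare with the original:
(A) x - y  ->  (-x) - (-y) = -x + y   [differs from x - y: not invariant]
(B) xy + z  ->  (-x)(-y) + (-z) = xy - z   [differs from xy + z: not invariant]
(C) x^2 + y^2 + z^2  ->  (-x)^2 + (-y)^2 + (-z)^2 = x^2 + y^2 + z^2   [equals x^2 + y^2 + z^2: invariant]
(D) x^3  ->  (-x)^3 = -x^3   [differs from x^3: not invariant]

Only option (C), x^2 + y^2 + z^2, is unchanged by the transformation.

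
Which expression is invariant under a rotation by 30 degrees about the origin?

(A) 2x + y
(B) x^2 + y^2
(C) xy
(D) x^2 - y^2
B

A rotation by 30 degrees sends (x, y) to (sqrt(3)x/2 - y/2, x/2 + sqrt(3)y/2).
Substitute the transformed coordinates into each option and compare with the original:
(A) 2x + y  ->  2(sqrt(3)x/2 - y/2) + (x/2 + sqrt(3)y/2) = x/2 + sqrt(3)x - y + sqrt(3)y/2   [differs from 2x + y: not invariant]
(B) x^2 + y^2  ->  (sqrt(3)x/2 - y/2)^2 + (x/2 + sqrt(3)y/2)^2 = x^2 + y^2   [equals x^2 + y^2: invariant]
(C) xy  ->  (sqrt(3)x/2 - y/2)(x/2 + sqrt(3)y/2) = sqrt(3)x^2/4 + xy/2 - sqrt(3)y^2/4   [differs from xy: not invariant]
(D) x^2 - y^2  ->  (sqrt(3)x/2 - y/2)^2 - (x/2 + sqrt(3)y/2)^2 = x^2/2 - sqrt(3)xy - y^2/2   [differs from x^2 - y^2: not invariant]

Only option (B), x^2 + y^2, is unchanged by the transformation.
Geometrically, x^2 + y^2 is the squared distance from the origin, which every rotation about the origin preserves.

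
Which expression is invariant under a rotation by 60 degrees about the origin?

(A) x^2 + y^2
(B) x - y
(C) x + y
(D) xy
A

A rotation by 60 degrees sends (x, y) to (x/2 - sqrt(3)y/2, sqrt(3)x/2 + y/2).
Substitute the transformed coordinates into each option and compare with the original:
(A) x^2 + y^2  ->  (x/2 - sqrt(3)y/2)^2 + (sqrt(3)x/2 + y/2)^2 = x^2 + y^2   [equals x^2 + y^2: invariant]
(B) x - y  ->  (x/2 - sqrt(3)y/2) - (sqrt(3)x/2 + y/2) = -sqrt(3)x/2 + x/2 - sqrt(3)y/2 - y/2   [differs from x - y: not invariant]
(C) x + y  ->  (x/2 - sqrt(3)y/2) + (sqrt(3)x/2 + y/2) = x/2 + sqrt(3)x/2 - sqrt(3)y/2 + y/2   [differs from x + y: not invariant]
(D) xy  ->  (x/2 - sqrt(3)y/2)(sqrt(3)x/2 + y/2) = sqrt(3)x^2/4 - xy/2 - sqrt(3)y^2/4   [differs from xy: not invariant]

Only option (A), x^2 + y^2, is unchanged by the transformation.
Geometrically, x^2 + y^2 is the squared distance from the origin, which every rotation about the origin preserves.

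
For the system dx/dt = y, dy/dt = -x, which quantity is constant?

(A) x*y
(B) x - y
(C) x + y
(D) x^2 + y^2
D

A first integral I satisfies dI/dt = 0 along every solution. Differentiate each option and use the equation of motion:
(A) d/dt[x*y] = (dx/dt)y + x(dy/dt) = y^2 - x^2, not identically 0
(B) d/dt[x - y] = y - (-x) = x + y, not identically 0
(C) d/dt[x + y] = y + (-x) = y - x, not identically 0
(D) d/dt[x^2 + y^2] = 2x*dx/dt + 2y*dy/dt = 2x*y + 2y*(-x) = 0

Only (D) has zero time-derivative. So x^2 + y^2 (the squared radius; trajectories are circles) is the conserved quantity.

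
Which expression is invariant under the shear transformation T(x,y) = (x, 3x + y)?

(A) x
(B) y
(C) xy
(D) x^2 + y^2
A

Under the shear T(x,y) = (x, 3x + y):
Substitute the transformed coordinates into each option and compare with the original:
(A) x  ->  (x) = x   [equals x: invariant]
(B) y  ->  (3x + y) = 3x + y   [differs from y: not invariant]
(C) xy  ->  (x)(3x + y) = 3x^2 + xy   [differs from xy: not invariant]
(D) x^2 + y^2  ->  (x)^2 + (3x + y)^2 = 10x^2 + 6xy + y^2   [differs from x^2 + y^2: not invariant]

Only option (A), x, is unchanged by the transformation.
A vertical shear moves points parallel to the y-axis, so the x-coordinate (and any function of x alone) is unchanged.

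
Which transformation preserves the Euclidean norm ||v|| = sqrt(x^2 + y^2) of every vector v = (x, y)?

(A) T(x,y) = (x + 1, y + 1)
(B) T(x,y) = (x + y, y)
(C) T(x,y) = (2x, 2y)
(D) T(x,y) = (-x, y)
D

A transformation preserves a norm if ||T(v)|| = ||v|| for every v; a single vector where the norm changes rules an option out.

(A) T(x,y) = (x + 1, y + 1): v = (1, 0) has norm sqrt((1)^2 + (0)^2) = 1, but T(v) = (2, 1) has norm sqrt(5) -- not preserved.
(B) T(x,y) = (x + y, y): v = (0, 1) has norm sqrt((0)^2 + (1)^2) = 1, but T(v) = (1, 1) has norm sqrt(2) -- not preserved.
(C) T(x,y) = (2x, 2y): v = (1, 0) has norm sqrt((1)^2 + (0)^2) = 1, but T(v) = (2, 0) has norm 2 -- not preserved.
(D) T(x,y) = (-x, y): preserves the norm -- it is an orthogonal map (a rotation/reflection), and (-x)^2 + (y)^2 simplifies to x^2 + y^2.

Therefore the answer is (D).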